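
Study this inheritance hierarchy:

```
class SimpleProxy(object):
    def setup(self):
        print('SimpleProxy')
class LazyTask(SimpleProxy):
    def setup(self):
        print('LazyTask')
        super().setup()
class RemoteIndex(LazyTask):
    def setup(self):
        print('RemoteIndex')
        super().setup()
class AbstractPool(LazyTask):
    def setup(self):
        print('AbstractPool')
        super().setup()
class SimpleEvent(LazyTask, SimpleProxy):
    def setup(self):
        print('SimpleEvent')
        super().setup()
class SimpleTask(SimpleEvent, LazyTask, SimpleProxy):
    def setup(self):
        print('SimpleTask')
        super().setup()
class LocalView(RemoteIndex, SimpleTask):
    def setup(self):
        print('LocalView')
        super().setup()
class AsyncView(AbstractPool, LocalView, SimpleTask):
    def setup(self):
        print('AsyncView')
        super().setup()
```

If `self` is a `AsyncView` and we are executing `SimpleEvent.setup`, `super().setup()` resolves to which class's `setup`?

LazyTask

L[AsyncView] = AsyncView + merge(L[AbstractPool], L[LocalView], L[SimpleTask], [AbstractPool LocalView SimpleTask])
  take AbstractPool:  [AbstractPool LazyTask SimpleProxy object] + [LocalView RemoteIndex SimpleTask SimpleEvent LazyTask SimpleProxy object] + [SimpleTask SimpleEvent LazyTask SimpleProxy object] + [AbstractPool LocalView SimpleTask]
  take LocalView:  [LazyTask SimpleProxy object] + [LocalView RemoteIndex SimpleTask SimpleEvent LazyTask SimpleProxy object] + [SimpleTask SimpleEvent LazyTask SimpleProxy object] + [LocalView SimpleTask]
  take RemoteIndex:  [LazyTask SimpleProxy object] + [RemoteIndex SimpleTask SimpleEvent LazyTask SimpleProxy object] + [SimpleTask SimpleEvent LazyTask SimpleProxy object] + [SimpleTask]
  take SimpleTask:  [LazyTask SimpleProxy object] + [SimpleTask SimpleEvent LazyTask SimpleProxy object] + [SimpleTask SimpleEvent LazyTask SimpleProxy object] + [SimpleTask]
  take SimpleEvent:  [LazyTask SimpleProxy object] + [SimpleEvent LazyTask SimpleProxy object] + [SimpleEvent LazyTask SimpleProxy object]
  take LazyTask:  [LazyTask SimpleProxy object] + [LazyTask SimpleProxy object] + [LazyTask SimpleProxy object]
  take SimpleProxy:  [SimpleProxy object] + [SimpleProxy object] + [SimpleProxy object]
  take object:  [object] + [object] + [object]
MRO: AsyncView AbstractPool LocalView RemoteIndex SimpleTask SimpleEvent LazyTask SimpleProxy object
super() in SimpleEvent.setup on a AsyncView instance goes to the class after SimpleEvent in AsyncView's MRO: LazyTask.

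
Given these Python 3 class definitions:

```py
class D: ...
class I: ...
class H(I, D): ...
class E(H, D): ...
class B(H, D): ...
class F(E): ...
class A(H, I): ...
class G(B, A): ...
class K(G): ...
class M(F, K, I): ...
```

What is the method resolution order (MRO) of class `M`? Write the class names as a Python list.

[M, F, E, K, G, B, A, H, I, D, object]

L[M] = M + merge(L[F], L[K], L[I], [F K I])
  take F:  [F E H I D object] + [K G B A H I D object] + [I object] + [F K I]
  take E:  [E H I D object] + [K G B A H I D object] + [I object] + [K I]
  take K:  [H I D object] + [K G B A H I D object] + [I object] + [K I]
  take G:  [H I D object] + [G B A H I D object] + [I object] + [I]
  take B:  [H I D object] + [B A H I D object] + [I object] + [I]
  take A:  [H I D object] + [A H I D object] + [I object] + [I]
  take H:  [H I D object] + [H I D object] + [I object] + [I]
  take I:  [I D object] + [I D object] + [I object] + [I]
  take D:  [D object] + [D object] + [object]
  take object:  [object] + [object] + [object]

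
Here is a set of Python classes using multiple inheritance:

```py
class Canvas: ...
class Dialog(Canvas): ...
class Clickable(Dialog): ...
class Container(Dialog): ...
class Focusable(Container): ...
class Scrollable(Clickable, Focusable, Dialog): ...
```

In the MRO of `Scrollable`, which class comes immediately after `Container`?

L[Scrollable] = Scrollable + merge(L[Clickable], L[Focusable], L[Dialog], [Clickable Focusable Dialog])
  take Clickable:  [Clickable Dialog Canvas object] + [Focusable Container Dialog Canvas object] + [Dialog Canvas object] + [Clickable Focusable Dialog]
  take Focusable:  [Dialog Canvas object] + [Focusable Container Dialog Canvas object] + [Dialog Canvas object] + [Focusable Dialog]
  take Container:  [Dialog Canvas object] + [Container Dialog Canvas object] + [Dialog Canvas object] + [Dialog]
  take Dialog:  [Dialog Canvas object] + [Dialog Canvas object] + [Dialog Canvas object] + [Dialog]
  take Canvas:  [Canvas object] + [Canvas object] + [Canvas object]
  take object:  [object] + [object] + [object]
MRO: Scrollable Clickable Focusable Container Dialog Canvas object
Container is at position 3; next is Dialog.

Dialog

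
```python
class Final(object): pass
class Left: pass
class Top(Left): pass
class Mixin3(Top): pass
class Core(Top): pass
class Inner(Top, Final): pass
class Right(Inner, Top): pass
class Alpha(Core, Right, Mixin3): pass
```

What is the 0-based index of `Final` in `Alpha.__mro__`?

L[Alpha] = Alpha + merge(L[Core], L[Right], L[Mixin3], [Core Right Mixin3])
  take Core:  [Core Top Left object] + [Right Inner Top Left Final object] + [Mixin3 Top Left object] + [Core Right Mixin3]
  take Right:  [Top Left object] + [Right Inner Top Left Final object] + [Mixin3 Top Left object] + [Right Mixin3]
  take Inner:  [Top Left object] + [Inner Top Left Final object] + [Mixin3 Top Left object] + [Mixin3]
  take Mixin3:  [Top Left object] + [Top Left Final object] + [Mixin3 Top Left object] + [Mixin3]
  take Top:  [Top Left object] + [Top Left Final object] + [Top Left object]
  take Left:  [Left object] + [Left Final object] + [Left object]
  take Final:  [object] + [Final object] + [object]
  take object:  [object] + [object] + [object]
MRO: Alpha Core Right Inner Mixin3 Top Left Final object
Final sits at index 7.

7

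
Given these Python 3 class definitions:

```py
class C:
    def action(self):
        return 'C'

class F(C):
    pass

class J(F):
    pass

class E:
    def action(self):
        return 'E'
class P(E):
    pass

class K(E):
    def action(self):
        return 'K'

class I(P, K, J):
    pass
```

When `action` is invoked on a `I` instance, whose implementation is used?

K

L[I] = I + merge(L[P], L[K], L[J], [P K J])
  take P:  [P E object] + [K E object] + [J F C object] + [P K J]
  take K:  [E object] + [K E object] + [J F C object] + [K J]
  take E:  [E object] + [E object] + [J F C object] + [J]
  take J:  [object] + [object] + [J F C object] + [J]
  take F:  [object] + [object] + [F C object]
  take C:  [object] + [object] + [C object]
  take object:  [object] + [object] + [object]
MRO: I P K E J F C object
action is defined in: C, E, K. First along the MRO is K.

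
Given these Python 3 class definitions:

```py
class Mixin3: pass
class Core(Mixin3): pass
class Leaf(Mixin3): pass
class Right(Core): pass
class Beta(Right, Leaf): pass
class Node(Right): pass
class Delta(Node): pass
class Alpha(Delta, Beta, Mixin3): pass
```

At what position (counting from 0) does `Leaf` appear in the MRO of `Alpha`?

6

L[Alpha] = Alpha + merge(L[Delta], L[Beta], L[Mixin3], [Delta Beta Mixin3])
  take Delta:  [Delta Node Right Core Mixin3 object] + [Beta Right Core Leaf Mixin3 object] + [Mixin3 object] + [Delta Beta Mixin3]
  take Node:  [Node Right Core Mixin3 object] + [Beta Right Core Leaf Mixin3 object] + [Mixin3 object] + [Beta Mixin3]
  take Beta:  [Right Core Mixin3 object] + [Beta Right Core Leaf Mixin3 object] + [Mixin3 object] + [Beta Mixin3]
  take Right:  [Right Core Mixin3 object] + [Right Core Leaf Mixin3 object] + [Mixin3 object] + [Mixin3]
  take Core:  [Core Mixin3 object] + [Core Leaf Mixin3 object] + [Mixin3 object] + [Mixin3]
  take Leaf:  [Mixin3 object] + [Leaf Mixin3 object] + [Mixin3 object] + [Mixin3]
  take Mixin3:  [Mixin3 object] + [Mixin3 object] + [Mixin3 object] + [Mixin3]
  take object:  [object] + [object] + [object]
MRO: Alpha Delta Node Beta Right Core Leaf Mixin3 object
Leaf sits at index 6.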